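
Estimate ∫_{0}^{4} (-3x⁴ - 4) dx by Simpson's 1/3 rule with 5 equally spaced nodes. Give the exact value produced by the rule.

-632

h = (4 − 0)/4 = 1.
Nodes x₀,…,x₄ = 0, 1, 2, 3, 4.
f(x) = -3x⁴ - 4: f₀=-4, f₁=-7, f₂=-52, f₃=-247, f₄=-772.
(h/3)·[f₀ + 4f₁ + 2f₂ + 4f₃ + f₄] = 0.333333·(-1896) = -632.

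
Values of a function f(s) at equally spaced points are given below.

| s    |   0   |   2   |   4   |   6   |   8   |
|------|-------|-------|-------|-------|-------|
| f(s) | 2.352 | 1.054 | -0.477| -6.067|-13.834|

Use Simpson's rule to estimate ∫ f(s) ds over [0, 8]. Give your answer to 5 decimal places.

-21.65867

h = 2, n = 4.
(h/3)·[y₀ + 4y₁ + 2y₂ + 4y₃ + y₄] = 0.666667·(-32.488) = -21.65867.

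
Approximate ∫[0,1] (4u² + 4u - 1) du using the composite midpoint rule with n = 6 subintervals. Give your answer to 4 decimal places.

h = (1 − 0)/6 = 0.166667.
Midpoints m₁,…,m₆ = 0.083333, 0.25, 0.416667, 0.583333, 0.75, 0.916667.
f(m₁)=-0.638889, f(m₂)=0.25, f(m₃)=1.361111, f(m₄)=2.694444, f(m₅)=4.25, f(m₆)=6.027778.
h·[f(m₁) + f(m₂) + f(m₃) + f(m₄) + f(m₅) + f(m₆)] = 0.166667·(13.944444) = 2.3241.

2.3241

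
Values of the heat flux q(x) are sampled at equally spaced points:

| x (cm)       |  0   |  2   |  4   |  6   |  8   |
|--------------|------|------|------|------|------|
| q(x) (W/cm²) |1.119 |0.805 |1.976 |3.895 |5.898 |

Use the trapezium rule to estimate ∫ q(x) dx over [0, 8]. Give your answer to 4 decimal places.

h = 2, n = 4.
(h/2)·[y₀ + 2y₁ + 2y₂ + 2y₃ + y₄] = 1·(20.369) = 20.3690.

20.3690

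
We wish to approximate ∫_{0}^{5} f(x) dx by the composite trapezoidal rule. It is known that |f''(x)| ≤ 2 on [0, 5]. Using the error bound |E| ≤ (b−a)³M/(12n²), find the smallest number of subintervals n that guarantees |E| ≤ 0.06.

Need 250/(12n²) ≤ 0.06.
n² ≥ 250/(12·0.06) = 347.222 ⇒ n ≥ 18.6339, so the smallest n is 19.

19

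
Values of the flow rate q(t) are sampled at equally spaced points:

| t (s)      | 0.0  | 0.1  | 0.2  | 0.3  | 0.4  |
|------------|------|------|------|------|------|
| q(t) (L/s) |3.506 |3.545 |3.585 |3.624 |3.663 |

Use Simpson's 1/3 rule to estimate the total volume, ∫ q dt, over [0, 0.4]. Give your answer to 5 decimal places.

h = 0.1, n = 4.
(h/3)·[y₀ + 4y₁ + 2y₂ + 4y₃ + y₄] = 0.033333·(43.015) = 1.43383.

1.43383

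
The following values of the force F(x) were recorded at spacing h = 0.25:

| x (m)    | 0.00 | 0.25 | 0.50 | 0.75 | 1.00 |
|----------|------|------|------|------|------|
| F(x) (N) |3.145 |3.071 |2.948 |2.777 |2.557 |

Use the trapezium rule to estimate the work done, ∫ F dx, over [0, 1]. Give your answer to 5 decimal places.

2.91175

h = 0.25, n = 4.
(h/2)·[y₀ + 2y₁ + 2y₂ + 2y₃ + y₄] = 0.125·(23.294) = 2.91175.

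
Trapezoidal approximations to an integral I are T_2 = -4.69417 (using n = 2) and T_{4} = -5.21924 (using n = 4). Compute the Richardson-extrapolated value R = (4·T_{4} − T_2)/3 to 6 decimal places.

-5.394263

R = (4·T_{4} − T_2) / 3 = (4·(-5.21924) − (-4.69417))/3 = (-16.18279)/3 = -5.394263.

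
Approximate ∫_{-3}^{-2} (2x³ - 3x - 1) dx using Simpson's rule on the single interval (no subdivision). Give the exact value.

S = (b−a)/6 · [f(-3) + 4f(-2.5) + f(-2)] = 0.166667·[(-46) + 4·(-24.75) + (-11)] = -26.

-26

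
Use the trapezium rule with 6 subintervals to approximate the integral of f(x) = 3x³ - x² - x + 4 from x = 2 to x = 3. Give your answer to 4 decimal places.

44.0162

h = (3 − 2)/6 = 0.166667.
Nodes x₀,…,x₆ = 2, 2.166667, 2.333333, 2.5, 2.666667, 2.833333, 3.
f(x) = 3x³ - x² - x + 4: f₀=22, f₁=27.652778, f₂=34.333333, f₃=42.125, f₄=51.111111, f₅=61.375, f₆=73.
(h/2)·[f₀ + 2f₁ + 2f₂ + 2f₃ + 2f₄ + 2f₅ + f₆] = 0.083333·(528.194444) = 44.0162.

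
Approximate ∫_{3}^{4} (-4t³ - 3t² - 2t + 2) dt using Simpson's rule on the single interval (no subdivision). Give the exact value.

S = (b−a)/6 · [f(3) + 4f(3.5) + f(4)] = 0.166667·[(-139) + 4·(-213.25) + (-310)] = -217.

-217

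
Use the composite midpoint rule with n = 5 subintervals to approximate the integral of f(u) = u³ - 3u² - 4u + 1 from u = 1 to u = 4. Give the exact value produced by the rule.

h = (4 − 1)/5 = 0.6.
Midpoints m₁,…,m₅ = 1.3, 1.9, 2.5, 3.1, 3.7.
f(m₁)=-7.073, f(m₂)=-10.571, f(m₃)=-12.125, f(m₄)=-10.439, f(m₅)=-4.217.
h·[f(m₁) + f(m₂) + f(m₃) + f(m₄) + f(m₅)] = 0.6·(-44.425) = -26.655.

-26.655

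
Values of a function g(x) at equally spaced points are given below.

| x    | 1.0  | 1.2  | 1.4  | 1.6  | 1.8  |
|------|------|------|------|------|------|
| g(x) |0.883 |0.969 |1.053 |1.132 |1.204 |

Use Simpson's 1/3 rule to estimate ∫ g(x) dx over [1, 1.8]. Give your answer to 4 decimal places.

0.8398

h = 0.2, n = 4.
(h/3)·[y₀ + 4y₁ + 2y₂ + 4y₃ + y₄] = 0.066667·(12.597) = 0.8398.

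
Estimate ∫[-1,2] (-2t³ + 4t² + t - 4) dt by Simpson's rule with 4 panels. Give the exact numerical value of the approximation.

h = (2 − (-1))/4 = 0.75.
Nodes t₀,…,t₄ = -1, -0.25, 0.5, 1.25, 2.
f(t) = -2t³ + 4t² + t - 4: f₀=1, f₁=-3.96875, f₂=-2.75, f₃=-0.40625, f₄=-2.
(h/3)·[f₀ + 4f₁ + 2f₂ + 4f₃ + f₄] = 0.25·(-24) = -6.

-6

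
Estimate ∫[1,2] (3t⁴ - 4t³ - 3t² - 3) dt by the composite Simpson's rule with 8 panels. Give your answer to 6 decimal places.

h = (2 − 1)/8 = 0.125.
Nodes t₀,…,t₈ = 1, 1.125, 1.25, 1.375, 1.5, 1.625, 1.75, 1.875, 2.
f(t) = 3t⁴ - 4t³ - 3t² - 3: f₀=-7, f₁=-7.686767578125, f₂=-8.17578125, f₃=-8.346923828125, f₄=-8.0625, f₅=-7.167236328125, f₆=-5.48828125, f₇=-2.835205078125, f₈=1.
(h/3)·[f₀ + 4f₁ + 2f₂ + 4f₃ + 2f₄ + 4f₅ + 2f₆ + 4f₇ + f₈] = 0.041667·(-153.59765625) = -6.399902.

-6.399902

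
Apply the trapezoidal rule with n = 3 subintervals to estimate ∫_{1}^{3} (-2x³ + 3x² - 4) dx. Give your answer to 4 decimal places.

h = (3 − 1)/3 = 0.666667.
Nodes x₀,…,x₃ = 1, 1.666667, 2.333333, 3.
f(x) = -2x³ + 3x² - 4: f₀=-3, f₁=-4.925926, f₂=-13.074074, f₃=-31.
(h/2)·[f₀ + 2f₁ + 2f₂ + f₃] = 0.333333·(-70) = -23.3333.

-23.3333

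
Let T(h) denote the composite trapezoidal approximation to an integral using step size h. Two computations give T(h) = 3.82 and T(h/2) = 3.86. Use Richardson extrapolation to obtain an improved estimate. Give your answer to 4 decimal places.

3.8733

R = (4·T(h/2) − T(h)) / 3 = (4·3.86 − 3.82)/3 = (11.62)/3 = 3.8733.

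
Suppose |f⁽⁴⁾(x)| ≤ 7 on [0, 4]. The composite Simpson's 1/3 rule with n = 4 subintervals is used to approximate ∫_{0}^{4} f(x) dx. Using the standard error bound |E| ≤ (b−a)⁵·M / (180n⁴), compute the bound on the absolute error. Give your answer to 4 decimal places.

0.1556

|E| ≤ (4)⁵·7 / (180·4⁴) = 7168/46080 = 0.1556.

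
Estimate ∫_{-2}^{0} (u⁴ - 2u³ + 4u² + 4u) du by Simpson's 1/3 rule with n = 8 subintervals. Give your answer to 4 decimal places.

h = (0 − (-2))/8 = 0.25.
Nodes u₀,…,u₈ = -2, -1.75, -1.5, -1.25, -1, -0.75, -0.5, -0.25, 0.
f(u) = u⁴ - 2u³ + 4u² + 4u: f₀=40, f₁=25.34765625, f₂=14.8125, f₃=7.59765625, f₄=3, f₅=0.41015625, f₆=-0.6875, f₇=-0.71484375, f₈=0.
(h/3)·[f₀ + 4f₁ + 2f₂ + 4f₃ + 2f₄ + 4f₅ + 2f₆ + 4f₇ + f₈] = 0.083333·(204.8125) = 17.0677.

17.0677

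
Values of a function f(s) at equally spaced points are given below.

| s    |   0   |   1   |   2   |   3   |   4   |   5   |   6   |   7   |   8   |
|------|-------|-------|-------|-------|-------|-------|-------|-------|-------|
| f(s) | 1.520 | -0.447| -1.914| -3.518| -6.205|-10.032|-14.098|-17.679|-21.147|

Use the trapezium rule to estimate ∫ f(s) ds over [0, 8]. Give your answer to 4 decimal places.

-63.7065

h = 1, n = 8.
(h/2)·[y₀ + 2y₁ + 2y₂ + 2y₃ + 2y₄ + 2y₅ + 2y₆ + 2y₇ + y₈] = 0.5·(-127.413) = -63.7065.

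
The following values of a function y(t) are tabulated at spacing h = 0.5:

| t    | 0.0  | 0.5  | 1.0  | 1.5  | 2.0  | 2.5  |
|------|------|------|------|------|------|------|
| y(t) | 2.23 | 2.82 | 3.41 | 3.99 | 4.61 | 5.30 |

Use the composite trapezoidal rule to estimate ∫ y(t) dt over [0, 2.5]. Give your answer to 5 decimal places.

h = 0.5, n = 5.
(h/2)·[y₀ + 2y₁ + 2y₂ + 2y₃ + 2y₄ + y₅] = 0.25·(37.19) = 9.29750.

9.29750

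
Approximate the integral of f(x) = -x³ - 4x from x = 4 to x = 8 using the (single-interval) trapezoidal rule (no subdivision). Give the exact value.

-1248

T = (b−a)/2 · [f(4) + f(8)] = 2·[(-80) + (-544)] = -1248.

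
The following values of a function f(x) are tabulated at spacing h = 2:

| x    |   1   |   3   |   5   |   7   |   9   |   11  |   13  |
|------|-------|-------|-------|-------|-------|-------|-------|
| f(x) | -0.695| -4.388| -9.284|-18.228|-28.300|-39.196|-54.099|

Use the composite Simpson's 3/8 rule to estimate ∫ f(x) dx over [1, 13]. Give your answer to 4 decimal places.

-251.0655

h = 2, n = 6.
(3h/8)·[y₀ + 3y₁ + 3y₂ + 2y₃ + 3y₄ + 3y₅ + y₆] = 0.75·(-334.754) = -251.0655.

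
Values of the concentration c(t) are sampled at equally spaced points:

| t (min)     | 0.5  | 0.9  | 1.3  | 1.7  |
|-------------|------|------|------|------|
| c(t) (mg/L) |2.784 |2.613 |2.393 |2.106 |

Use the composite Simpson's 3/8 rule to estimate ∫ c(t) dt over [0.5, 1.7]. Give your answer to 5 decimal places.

h = 0.4, n = 3.
(3h/8)·[y₀ + 3y₁ + 3y₂ + y₃] = 0.15·(19.908) = 2.98620.

2.98620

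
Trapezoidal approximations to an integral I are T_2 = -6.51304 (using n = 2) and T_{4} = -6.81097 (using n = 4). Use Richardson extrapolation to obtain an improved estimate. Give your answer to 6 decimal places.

-6.910280

R = (4·T_{4} − T_2) / 3 = (4·(-6.81097) − (-6.51304))/3 = (-20.73084)/3 = -6.910280.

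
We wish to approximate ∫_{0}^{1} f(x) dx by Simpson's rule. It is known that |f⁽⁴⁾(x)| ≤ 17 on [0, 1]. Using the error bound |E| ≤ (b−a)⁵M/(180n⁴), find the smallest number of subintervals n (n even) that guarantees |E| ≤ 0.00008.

Need 17/(180n⁴) ≤ 0.00008.
n⁴ ≥ 17/(180·0.00008) = 1180.56 ⇒ n ≥ 5.8617, so the smallest even n is 6. (n must be even for Simpson's rule.)

6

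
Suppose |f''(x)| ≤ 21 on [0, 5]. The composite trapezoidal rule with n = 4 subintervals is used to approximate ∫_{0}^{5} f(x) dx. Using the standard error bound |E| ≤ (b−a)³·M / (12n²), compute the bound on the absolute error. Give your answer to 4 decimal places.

13.6719

|E| ≤ (5)³·21 / (12·4²) = 2625/192 = 13.6719.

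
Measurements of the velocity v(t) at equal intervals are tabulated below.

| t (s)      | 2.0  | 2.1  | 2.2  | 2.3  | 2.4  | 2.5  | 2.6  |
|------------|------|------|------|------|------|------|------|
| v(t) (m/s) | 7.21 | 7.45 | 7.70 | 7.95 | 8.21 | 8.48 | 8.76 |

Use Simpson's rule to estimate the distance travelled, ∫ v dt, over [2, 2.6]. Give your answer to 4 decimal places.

4.7770

h = 0.1, n = 6.
(h/3)·[y₀ + 4y₁ + 2y₂ + 4y₃ + 2y₄ + 4y₅ + y₆] = 0.033333·(143.31) = 4.7770.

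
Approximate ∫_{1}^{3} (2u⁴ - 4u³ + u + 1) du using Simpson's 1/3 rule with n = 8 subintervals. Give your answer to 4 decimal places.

22.8021

h = (3 − 1)/8 = 0.25.
Nodes u₀,…,u₈ = 1, 1.25, 1.5, 1.75, 2, 2.25, 2.5, 2.75, 3.
f(u) = 2u⁴ - 4u³ + u + 1: f₀=0, f₁=-0.6796875, f₂=-0.875, f₃=0.0703125, f₄=3, f₅=8.9453125, f₆=19.125, f₇=34.9453125, f₈=58.
(h/3)·[f₀ + 4f₁ + 2f₂ + 4f₃ + 2f₄ + 4f₅ + 2f₆ + 4f₇ + f₈] = 0.083333·(273.625) = 22.8021.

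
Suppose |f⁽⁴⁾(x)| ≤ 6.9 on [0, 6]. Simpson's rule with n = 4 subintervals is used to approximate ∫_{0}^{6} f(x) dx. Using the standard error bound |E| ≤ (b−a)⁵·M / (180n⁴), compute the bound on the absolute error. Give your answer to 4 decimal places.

|E| ≤ (6)⁵·6.9 / (180·4⁴) = 53654.4/46080 = 1.1644.

1.1644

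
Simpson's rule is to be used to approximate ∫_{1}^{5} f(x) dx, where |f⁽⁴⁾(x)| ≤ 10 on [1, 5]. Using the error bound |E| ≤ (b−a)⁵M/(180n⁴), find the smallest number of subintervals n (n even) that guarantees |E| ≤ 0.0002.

Need 10240/(180n⁴) ≤ 0.0002.
n⁴ ≥ 10240/(180·0.0002) = 284444 ⇒ n ≥ 23.0940, so the smallest even n is 24. (n must be even for Simpson's rule.)

24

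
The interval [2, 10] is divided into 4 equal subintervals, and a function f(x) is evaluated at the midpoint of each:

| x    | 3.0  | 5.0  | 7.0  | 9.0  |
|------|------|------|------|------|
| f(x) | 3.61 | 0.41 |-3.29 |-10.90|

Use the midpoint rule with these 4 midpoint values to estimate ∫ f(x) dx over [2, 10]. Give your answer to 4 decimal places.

-20.3400

h = 2, n = 4.
h·[y(m₁) + y(m₂) + y(m₃) + y(m₄)] = 2·(-10.17) = -20.3400.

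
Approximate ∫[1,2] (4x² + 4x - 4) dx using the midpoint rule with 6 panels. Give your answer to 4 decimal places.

h = (2 − 1)/6 = 0.166667.
Midpoints m₁,…,m₆ = 1.083333, 1.25, 1.416667, 1.583333, 1.75, 1.916667.
f(m₁)=5.027778, f(m₂)=7.25, f(m₃)=9.694444, f(m₄)=12.361111, f(m₅)=15.25, f(m₆)=18.361111.
h·[f(m₁) + f(m₂) + f(m₃) + f(m₄) + f(m₅) + f(m₆)] = 0.166667·(67.944444) = 11.3241.

11.3241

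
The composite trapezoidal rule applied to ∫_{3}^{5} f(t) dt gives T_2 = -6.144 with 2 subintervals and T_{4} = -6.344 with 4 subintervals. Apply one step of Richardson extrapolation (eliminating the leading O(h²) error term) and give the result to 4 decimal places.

-6.4107

R = (4·T_{4} − T_2) / 3 = (4·(-6.344) − (-6.144))/3 = (-19.232)/3 = -6.4107.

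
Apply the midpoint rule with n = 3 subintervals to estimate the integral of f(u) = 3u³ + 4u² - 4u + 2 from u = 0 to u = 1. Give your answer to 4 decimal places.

h = (1 − 0)/3 = 0.333333.
Midpoints m₁,…,m₃ = 0.166667, 0.5, 0.833333.
f(m₁)=1.458333, f(m₂)=1.375, f(m₃)=3.180556.
h·[f(m₁) + f(m₂) + f(m₃)] = 0.333333·(6.013889) = 2.0046.

2.0046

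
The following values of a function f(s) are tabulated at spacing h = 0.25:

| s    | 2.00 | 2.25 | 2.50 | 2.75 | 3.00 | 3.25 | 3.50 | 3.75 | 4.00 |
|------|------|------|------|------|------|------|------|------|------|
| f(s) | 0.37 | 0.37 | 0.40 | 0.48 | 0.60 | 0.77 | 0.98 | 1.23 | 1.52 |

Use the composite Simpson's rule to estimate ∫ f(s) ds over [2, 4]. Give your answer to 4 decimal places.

h = 0.25, n = 8.
(h/3)·[y₀ + 4y₁ + 2y₂ + 4y₃ + 2y₄ + 4y₅ + 2y₆ + 4y₇ + y₈] = 0.083333·(17.25) = 1.4375.

1.4375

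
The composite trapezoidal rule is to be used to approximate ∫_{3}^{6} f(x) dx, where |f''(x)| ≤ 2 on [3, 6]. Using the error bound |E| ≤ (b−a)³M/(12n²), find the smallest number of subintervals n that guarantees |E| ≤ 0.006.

28

Need 54/(12n²) ≤ 0.006.
n² ≥ 54/(12·0.006) = 750 ⇒ n ≥ 27.3861, so the smallest n is 28.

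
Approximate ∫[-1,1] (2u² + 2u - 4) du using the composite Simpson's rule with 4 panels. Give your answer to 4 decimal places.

-6.6667

h = (1 − (-1))/4 = 0.5.
Nodes u₀,…,u₄ = -1, -0.5, 0, 0.5, 1.
f(u) = 2u² + 2u - 4: f₀=-4, f₁=-4.5, f₂=-4, f₃=-2.5, f₄=0.
(h/3)·[f₀ + 4f₁ + 2f₂ + 4f₃ + f₄] = 0.166667·(-40) = -6.6667.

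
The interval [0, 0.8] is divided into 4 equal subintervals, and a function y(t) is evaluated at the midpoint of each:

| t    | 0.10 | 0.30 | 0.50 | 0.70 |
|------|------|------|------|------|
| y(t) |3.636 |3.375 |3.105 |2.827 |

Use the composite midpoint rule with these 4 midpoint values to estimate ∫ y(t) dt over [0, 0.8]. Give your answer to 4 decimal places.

2.5886

h = 0.2, n = 4.
h·[y(m₁) + y(m₂) + y(m₃) + y(m₄)] = 0.2·(12.943) = 2.5886.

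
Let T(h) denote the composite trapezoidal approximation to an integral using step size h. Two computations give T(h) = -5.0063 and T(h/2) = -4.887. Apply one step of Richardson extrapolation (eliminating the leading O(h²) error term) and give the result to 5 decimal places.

-4.84723

R = (4·T(h/2) − T(h)) / 3 = (4·(-4.887) − (-5.0063))/3 = (-14.5417)/3 = -4.84723.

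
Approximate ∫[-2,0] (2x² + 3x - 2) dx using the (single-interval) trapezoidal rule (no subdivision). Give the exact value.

-2

T = (b−a)/2 · [f(-2) + f(0)] = 1·[0 + (-2)] = -2.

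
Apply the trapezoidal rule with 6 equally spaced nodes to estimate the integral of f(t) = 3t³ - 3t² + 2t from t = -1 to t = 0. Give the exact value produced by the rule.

h = (0 − (-1))/5 = 0.2.
Nodes t₀,…,t₅ = -1, -0.8, -0.6, -0.4, -0.2, 0.
f(t) = 3t³ - 3t² + 2t: f₀=-8, f₁=-5.056, f₂=-2.928, f₃=-1.472, f₄=-0.544, f₅=0.
(h/2)·[f₀ + 2f₁ + 2f₂ + 2f₃ + 2f₄ + f₅] = 0.1·(-28) = -2.8.

-2.8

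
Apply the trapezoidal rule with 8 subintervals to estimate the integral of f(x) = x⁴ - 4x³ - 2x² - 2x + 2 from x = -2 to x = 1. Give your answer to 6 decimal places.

h = (1 − (-2))/8 = 0.375.
Nodes x₀,…,x₈ = -2, -1.625, -1.25, -0.875, -0.5, -0.125, 0.25, 0.625, 1.
f(x) = x⁴ - 4x³ - 2x² - 2x + 2: f₀=46, f₁=24.105712890625, f₂=11.62890625, f₃=5.484619140625, f₄=3.0625, f₅=2.226806640625, f₆=1.31640625, f₇=-0.855224609375, f₈=-5.
(h/2)·[f₀ + 2f₁ + 2f₂ + 2f₃ + 2f₄ + 2f₅ + 2f₆ + 2f₇ + f₈] = 0.1875·(134.939453125) = 25.301147.

25.301147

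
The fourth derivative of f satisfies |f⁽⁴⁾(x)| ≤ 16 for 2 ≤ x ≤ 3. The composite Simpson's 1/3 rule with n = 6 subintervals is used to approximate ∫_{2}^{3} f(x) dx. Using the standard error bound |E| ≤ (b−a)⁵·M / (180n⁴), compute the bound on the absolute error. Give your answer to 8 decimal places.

0.00006859

|E| ≤ (1)⁵·16 / (180·6⁴) = 16/233280 = 0.00006859.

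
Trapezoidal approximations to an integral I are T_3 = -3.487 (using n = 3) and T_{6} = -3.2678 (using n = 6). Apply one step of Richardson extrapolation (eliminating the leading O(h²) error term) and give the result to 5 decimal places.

-3.19473

R = (4·T_{6} − T_3) / 3 = (4·(-3.2678) − (-3.487))/3 = (-9.5842)/3 = -3.19473.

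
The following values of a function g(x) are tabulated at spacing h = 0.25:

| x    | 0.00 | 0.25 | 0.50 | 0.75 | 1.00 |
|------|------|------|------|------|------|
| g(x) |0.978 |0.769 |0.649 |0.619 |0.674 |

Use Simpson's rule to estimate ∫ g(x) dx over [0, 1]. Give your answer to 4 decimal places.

0.7085

h = 0.25, n = 4.
(h/3)·[y₀ + 4y₁ + 2y₂ + 4y₃ + y₄] = 0.083333·(8.502) = 0.7085.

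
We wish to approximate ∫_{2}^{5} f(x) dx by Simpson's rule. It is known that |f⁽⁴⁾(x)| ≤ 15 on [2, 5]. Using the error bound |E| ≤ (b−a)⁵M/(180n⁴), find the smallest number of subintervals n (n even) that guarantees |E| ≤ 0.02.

Need 3645/(180n⁴) ≤ 0.02.
n⁴ ≥ 3645/(180·0.02) = 1012.5 ⇒ n ≥ 5.6409, so the smallest even n is 6. (n must be even for Simpson's rule.)

6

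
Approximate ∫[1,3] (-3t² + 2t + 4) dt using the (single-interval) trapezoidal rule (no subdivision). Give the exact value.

-14

T = (b−a)/2 · [f(1) + f(3)] = 1·[3 + (-17)] = -14.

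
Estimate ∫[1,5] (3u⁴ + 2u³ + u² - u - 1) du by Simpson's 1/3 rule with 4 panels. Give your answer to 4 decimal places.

h = (5 − 1)/4 = 1.
Nodes u₀,…,u₄ = 1, 2, 3, 4, 5.
f(u) = 3u⁴ + 2u³ + u² - u - 1: f₀=4, f₁=65, f₂=302, f₃=907, f₄=2144.
(h/3)·[f₀ + 4f₁ + 2f₂ + 4f₃ + f₄] = 0.333333·(6640) = 2213.3333.

2213.3333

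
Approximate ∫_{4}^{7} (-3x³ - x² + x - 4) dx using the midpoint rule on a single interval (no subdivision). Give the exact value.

-1583.625

M = (b−a)·f(5.5) = 3·(-527.875) = -1583.625.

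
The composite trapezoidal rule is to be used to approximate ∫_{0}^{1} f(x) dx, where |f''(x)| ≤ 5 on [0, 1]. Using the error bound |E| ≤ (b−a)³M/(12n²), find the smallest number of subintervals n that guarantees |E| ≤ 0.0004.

33

Need 5/(12n²) ≤ 0.0004.
n² ≥ 5/(12·0.0004) = 1041.67 ⇒ n ≥ 32.2749, so the smallest n is 33.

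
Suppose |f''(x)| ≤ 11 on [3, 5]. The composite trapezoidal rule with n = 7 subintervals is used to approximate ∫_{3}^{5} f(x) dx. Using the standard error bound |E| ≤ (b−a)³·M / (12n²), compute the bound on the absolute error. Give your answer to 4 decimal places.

|E| ≤ (2)³·11 / (12·7²) = 88/588 = 0.1497.

0.1497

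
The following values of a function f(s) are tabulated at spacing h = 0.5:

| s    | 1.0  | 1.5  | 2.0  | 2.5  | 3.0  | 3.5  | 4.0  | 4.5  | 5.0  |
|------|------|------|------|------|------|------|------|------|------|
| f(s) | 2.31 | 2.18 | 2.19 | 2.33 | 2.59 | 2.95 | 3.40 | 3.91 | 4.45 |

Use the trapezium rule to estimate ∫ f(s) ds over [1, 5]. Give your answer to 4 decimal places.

h = 0.5, n = 8.
(h/2)·[y₀ + 2y₁ + 2y₂ + 2y₃ + 2y₄ + 2y₅ + 2y₆ + 2y₇ + y₈] = 0.25·(45.86) = 11.4650.

11.4650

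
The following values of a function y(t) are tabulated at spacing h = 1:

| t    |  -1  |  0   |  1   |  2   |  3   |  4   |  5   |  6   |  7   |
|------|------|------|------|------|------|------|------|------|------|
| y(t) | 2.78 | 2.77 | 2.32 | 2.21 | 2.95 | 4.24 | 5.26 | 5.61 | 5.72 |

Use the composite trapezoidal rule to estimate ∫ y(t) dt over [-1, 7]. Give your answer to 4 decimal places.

h = 1, n = 8.
(h/2)·[y₀ + 2y₁ + 2y₂ + 2y₃ + 2y₄ + 2y₅ + 2y₆ + 2y₇ + y₈] = 0.5·(59.22) = 29.6100.

29.6100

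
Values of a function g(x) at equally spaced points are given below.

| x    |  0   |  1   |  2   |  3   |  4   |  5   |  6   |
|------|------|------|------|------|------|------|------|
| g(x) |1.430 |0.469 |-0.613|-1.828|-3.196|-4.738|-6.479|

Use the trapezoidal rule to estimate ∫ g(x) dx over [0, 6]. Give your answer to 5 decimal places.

-12.43050

h = 1, n = 6.
(h/2)·[y₀ + 2y₁ + 2y₂ + 2y₃ + 2y₄ + 2y₅ + y₆] = 0.5·(-24.861) = -12.43050.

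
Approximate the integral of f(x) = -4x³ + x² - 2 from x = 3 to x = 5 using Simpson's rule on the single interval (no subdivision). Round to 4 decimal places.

S = (b−a)/6 · [f(3) + 4f(4) + f(5)] = 0.333333·[(-101) + 4·(-242) + (-477)] = -515.3333.

-515.3333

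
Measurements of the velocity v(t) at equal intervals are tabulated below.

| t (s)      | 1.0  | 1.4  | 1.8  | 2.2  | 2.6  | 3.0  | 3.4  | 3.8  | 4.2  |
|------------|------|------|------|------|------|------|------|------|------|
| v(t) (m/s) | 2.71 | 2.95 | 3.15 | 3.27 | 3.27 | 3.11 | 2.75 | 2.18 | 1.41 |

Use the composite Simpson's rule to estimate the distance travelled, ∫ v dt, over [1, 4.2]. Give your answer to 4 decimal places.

9.1333

h = 0.4, n = 8.
(h/3)·[y₀ + 4y₁ + 2y₂ + 4y₃ + 2y₄ + 4y₅ + 2y₆ + 4y₇ + y₈] = 0.133333·(68.50) = 9.1333.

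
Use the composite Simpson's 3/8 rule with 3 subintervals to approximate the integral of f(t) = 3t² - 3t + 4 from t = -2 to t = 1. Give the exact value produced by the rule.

h = (1 − (-2))/3 = 1.
Nodes t₀,…,t₃ = -2, -1, 0, 1.
f(t) = 3t² - 3t + 4: f₀=22, f₁=10, f₂=4, f₃=4.
(3h/8)·[f₀ + 3f₁ + 3f₂ + f₃] = 0.375·(68) = 25.5.

25.5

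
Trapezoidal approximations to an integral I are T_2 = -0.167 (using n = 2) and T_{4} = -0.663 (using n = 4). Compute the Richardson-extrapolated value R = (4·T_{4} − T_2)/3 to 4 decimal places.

R = (4·T_{4} − T_2) / 3 = (4·(-0.663) − (-0.167))/3 = (-2.485)/3 = -0.8283.

-0.8283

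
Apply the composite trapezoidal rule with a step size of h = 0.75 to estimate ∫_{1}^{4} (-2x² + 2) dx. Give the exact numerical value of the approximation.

h = (4 − 1)/4 = 0.75.
Nodes x₀,…,x₄ = 1, 1.75, 2.5, 3.25, 4.
f(x) = -2x² + 2: f₀=0, f₁=-4.125, f₂=-10.5, f₃=-19.125, f₄=-30.
(h/2)·[f₀ + 2f₁ + 2f₂ + 2f₃ + f₄] = 0.375·(-97.5) = -36.5625.

-36.5625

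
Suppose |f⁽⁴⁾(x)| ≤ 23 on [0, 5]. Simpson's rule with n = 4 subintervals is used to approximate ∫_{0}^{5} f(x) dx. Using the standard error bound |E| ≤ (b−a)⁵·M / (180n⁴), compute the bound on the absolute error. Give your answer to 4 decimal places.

|E| ≤ (5)⁵·23 / (180·4⁴) = 71875/46080 = 1.5598.

1.5598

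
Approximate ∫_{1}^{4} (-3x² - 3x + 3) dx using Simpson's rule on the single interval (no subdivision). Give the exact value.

-76.5

S = (b−a)/6 · [f(1) + 4f(2.5) + f(4)] = 0.5·[(-3) + 4·(-23.25) + (-57)] = -76.5.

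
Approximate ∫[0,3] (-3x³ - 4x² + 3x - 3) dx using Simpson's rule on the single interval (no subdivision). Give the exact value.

-92.25

S = (b−a)/6 · [f(0) + 4f(1.5) + f(3)] = 0.5·[(-3) + 4·(-17.625) + (-111)] = -92.25.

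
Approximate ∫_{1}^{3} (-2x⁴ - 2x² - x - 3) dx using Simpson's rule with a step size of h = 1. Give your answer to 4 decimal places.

-124.6667

h = (3 − 1)/2 = 1.
Nodes x₀,…,x₂ = 1, 2, 3.
f(x) = -2x⁴ - 2x² - x - 3: f₀=-8, f₁=-45, f₂=-186.
(h/3)·[f₀ + 4f₁ + f₂] = 0.333333·(-374) = -124.6667.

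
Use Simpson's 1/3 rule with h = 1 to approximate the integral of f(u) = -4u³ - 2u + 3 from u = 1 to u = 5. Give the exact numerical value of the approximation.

h = (5 − 1)/4 = 1.
Nodes u₀,…,u₄ = 1, 2, 3, 4, 5.
f(u) = -4u³ - 2u + 3: f₀=-3, f₁=-33, f₂=-111, f₃=-261, f₄=-507.
(h/3)·[f₀ + 4f₁ + 2f₂ + 4f₃ + f₄] = 0.333333·(-1908) = -636.

-636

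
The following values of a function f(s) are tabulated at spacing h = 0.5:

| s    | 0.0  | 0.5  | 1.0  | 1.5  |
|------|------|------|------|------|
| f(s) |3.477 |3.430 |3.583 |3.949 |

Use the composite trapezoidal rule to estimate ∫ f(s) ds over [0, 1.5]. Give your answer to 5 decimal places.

5.36300

h = 0.5, n = 3.
(h/2)·[y₀ + 2y₁ + 2y₂ + y₃] = 0.25·(21.452) = 5.36300.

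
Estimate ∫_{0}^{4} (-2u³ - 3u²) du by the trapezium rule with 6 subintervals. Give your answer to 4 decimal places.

-196.4444

h = (4 − 0)/6 = 0.666667.
Nodes u₀,…,u₆ = 0, 0.666667, 1.333333, 2, 2.666667, 3.333333, 4.
f(u) = -2u³ - 3u²: f₀=0, f₁=-1.925926, f₂=-10.074074, f₃=-28, f₄=-59.259259, f₅=-107.407407, f₆=-176.
(h/2)·[f₀ + 2f₁ + 2f₂ + 2f₃ + 2f₄ + 2f₅ + f₆] = 0.333333·(-589.333333) = -196.4444.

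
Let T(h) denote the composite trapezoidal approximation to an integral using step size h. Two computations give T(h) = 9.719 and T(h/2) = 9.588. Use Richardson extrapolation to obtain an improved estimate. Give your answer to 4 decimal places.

R = (4·T(h/2) − T(h)) / 3 = (4·9.588 − 9.719)/3 = (28.633)/3 = 9.5443.

9.5443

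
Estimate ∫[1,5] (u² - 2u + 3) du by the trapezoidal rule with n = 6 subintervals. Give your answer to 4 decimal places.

h = (5 − 1)/6 = 0.666667.
Nodes u₀,…,u₆ = 1, 1.666667, 2.333333, 3, 3.666667, 4.333333, 5.
f(u) = u² - 2u + 3: f₀=2, f₁=2.444444, f₂=3.777778, f₃=6, f₄=9.111111, f₅=13.111111, f₆=18.
(h/2)·[f₀ + 2f₁ + 2f₂ + 2f₃ + 2f₄ + 2f₅ + f₆] = 0.333333·(88.888889) = 29.6296.

29.6296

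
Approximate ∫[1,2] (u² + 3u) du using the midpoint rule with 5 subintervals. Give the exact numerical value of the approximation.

6.83

h = (2 − 1)/5 = 0.2.
Midpoints m₁,…,m₅ = 1.1, 1.3, 1.5, 1.7, 1.9.
f(m₁)=4.51, f(m₂)=5.59, f(m₃)=6.75, f(m₄)=7.99, f(m₅)=9.31.
h·[f(m₁) + f(m₂) + f(m₃) + f(m₄) + f(m₅)] = 0.2·(34.15) = 6.83.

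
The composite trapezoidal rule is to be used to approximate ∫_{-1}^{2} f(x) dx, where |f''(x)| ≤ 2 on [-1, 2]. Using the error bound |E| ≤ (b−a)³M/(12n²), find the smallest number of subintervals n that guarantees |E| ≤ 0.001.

Need 54/(12n²) ≤ 0.001.
n² ≥ 54/(12·0.001) = 4500 ⇒ n ≥ 67.0820, so the smallest n is 68.

68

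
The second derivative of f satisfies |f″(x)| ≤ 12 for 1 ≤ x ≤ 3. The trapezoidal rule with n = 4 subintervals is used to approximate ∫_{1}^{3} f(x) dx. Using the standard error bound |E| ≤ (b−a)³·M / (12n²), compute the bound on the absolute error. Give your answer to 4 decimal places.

0.5000

|E| ≤ (2)³·12 / (12·4²) = 96/192 = 0.5000.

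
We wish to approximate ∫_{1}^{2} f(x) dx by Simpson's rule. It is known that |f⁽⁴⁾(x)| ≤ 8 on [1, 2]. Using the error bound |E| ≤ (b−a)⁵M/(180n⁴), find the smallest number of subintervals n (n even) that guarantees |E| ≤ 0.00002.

8

Need 8/(180n⁴) ≤ 0.00002.
n⁴ ≥ 8/(180·0.00002) = 2222.22 ⇒ n ≥ 6.8659, so the smallest even n is 8. (n must be even for Simpson's rule.)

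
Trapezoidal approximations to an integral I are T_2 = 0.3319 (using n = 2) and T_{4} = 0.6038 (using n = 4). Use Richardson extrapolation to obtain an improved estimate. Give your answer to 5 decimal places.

0.69443

R = (4·T_{4} − T_2) / 3 = (4·0.6038 − 0.3319)/3 = (2.0833)/3 = 0.69443.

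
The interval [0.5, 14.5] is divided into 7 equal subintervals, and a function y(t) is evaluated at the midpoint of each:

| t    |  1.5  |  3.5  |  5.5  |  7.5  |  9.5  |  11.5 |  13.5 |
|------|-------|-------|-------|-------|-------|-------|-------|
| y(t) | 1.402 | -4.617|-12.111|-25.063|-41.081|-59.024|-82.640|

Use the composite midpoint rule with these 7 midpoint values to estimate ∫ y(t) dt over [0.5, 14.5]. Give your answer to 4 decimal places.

h = 2, n = 7.
h·[y(m₁) + y(m₂) + y(m₃) + y(m₄) + y(m₅) + y(m₆) + y(m₇)] = 2·(-223.134) = -446.2680.

-446.2680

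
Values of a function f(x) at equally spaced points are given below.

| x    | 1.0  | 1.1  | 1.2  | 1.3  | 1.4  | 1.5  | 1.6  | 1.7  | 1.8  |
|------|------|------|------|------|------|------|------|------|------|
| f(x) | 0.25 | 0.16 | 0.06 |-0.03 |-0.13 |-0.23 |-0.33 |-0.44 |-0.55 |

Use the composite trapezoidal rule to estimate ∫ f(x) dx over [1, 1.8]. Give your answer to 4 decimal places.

-0.1090

h = 0.1, n = 8.
(h/2)·[y₀ + 2y₁ + 2y₂ + 2y₃ + 2y₄ + 2y₅ + 2y₆ + 2y₇ + y₈] = 0.05·(-2.18) = -0.1090.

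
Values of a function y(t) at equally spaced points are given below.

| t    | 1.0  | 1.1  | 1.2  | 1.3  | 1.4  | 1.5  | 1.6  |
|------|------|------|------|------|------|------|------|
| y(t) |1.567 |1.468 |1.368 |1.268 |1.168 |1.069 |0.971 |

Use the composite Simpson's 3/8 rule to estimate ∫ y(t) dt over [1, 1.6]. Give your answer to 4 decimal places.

h = 0.1, n = 6.
(3h/8)·[y₀ + 3y₁ + 3y₂ + 2y₃ + 3y₄ + 3y₅ + y₆] = 0.0375·(20.293) = 0.7610.

0.7610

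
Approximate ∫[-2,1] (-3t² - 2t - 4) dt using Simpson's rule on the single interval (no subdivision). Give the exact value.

-18

S = (b−a)/6 · [f(-2) + 4f(-0.5) + f(1)] = 0.5·[(-12) + 4·(-3.75) + (-9)] = -18.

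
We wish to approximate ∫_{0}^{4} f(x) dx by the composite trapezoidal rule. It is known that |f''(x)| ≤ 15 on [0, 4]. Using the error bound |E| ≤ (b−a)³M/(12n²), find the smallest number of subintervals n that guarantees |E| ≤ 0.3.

17

Need 960/(12n²) ≤ 0.3.
n² ≥ 960/(12·0.3) = 266.667 ⇒ n ≥ 16.3299, so the smallest n is 17.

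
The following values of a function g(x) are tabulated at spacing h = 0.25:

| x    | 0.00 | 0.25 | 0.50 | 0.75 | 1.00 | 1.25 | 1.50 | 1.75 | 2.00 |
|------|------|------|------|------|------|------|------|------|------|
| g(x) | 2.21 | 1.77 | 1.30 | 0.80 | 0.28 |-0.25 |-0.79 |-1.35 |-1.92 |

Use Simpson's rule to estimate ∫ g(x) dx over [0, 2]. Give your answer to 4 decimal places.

h = 0.25, n = 8.
(h/3)·[y₀ + 4y₁ + 2y₂ + 4y₃ + 2y₄ + 4y₅ + 2y₆ + 4y₇ + y₈] = 0.083333·(5.75) = 0.4792.

0.4792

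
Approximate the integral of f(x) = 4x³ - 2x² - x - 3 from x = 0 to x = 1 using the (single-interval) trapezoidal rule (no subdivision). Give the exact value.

T = (b−a)/2 · [f(0) + f(1)] = 0.5·[(-3) + (-2)] = -2.5.

-2.5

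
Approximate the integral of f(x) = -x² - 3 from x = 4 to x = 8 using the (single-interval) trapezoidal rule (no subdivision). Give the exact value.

T = (b−a)/2 · [f(4) + f(8)] = 2·[(-19) + (-67)] = -172.

-172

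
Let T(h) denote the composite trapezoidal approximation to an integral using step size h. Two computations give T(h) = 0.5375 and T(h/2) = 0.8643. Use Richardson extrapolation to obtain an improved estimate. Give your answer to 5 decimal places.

0.97323

R = (4·T(h/2) − T(h)) / 3 = (4·0.8643 − 0.5375)/3 = (2.9197)/3 = 0.97323.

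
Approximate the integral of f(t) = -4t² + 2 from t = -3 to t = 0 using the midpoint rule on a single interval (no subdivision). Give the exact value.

M = (b−a)·f(-1.5) = 3·(-7) = -21.

-21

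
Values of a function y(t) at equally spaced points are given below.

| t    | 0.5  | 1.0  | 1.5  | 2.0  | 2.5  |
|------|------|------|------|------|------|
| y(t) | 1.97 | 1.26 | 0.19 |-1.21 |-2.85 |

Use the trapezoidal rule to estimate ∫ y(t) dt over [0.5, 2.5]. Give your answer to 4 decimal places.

-0.1000

h = 0.5, n = 4.
(h/2)·[y₀ + 2y₁ + 2y₂ + 2y₃ + y₄] = 0.25·(-0.40) = -0.1000.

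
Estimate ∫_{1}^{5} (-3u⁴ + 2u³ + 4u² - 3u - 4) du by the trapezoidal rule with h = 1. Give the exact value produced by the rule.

-1558

h = (5 − 1)/4 = 1.
Nodes u₀,…,u₄ = 1, 2, 3, 4, 5.
f(u) = -3u⁴ + 2u³ + 4u² - 3u - 4: f₀=-4, f₁=-26, f₂=-166, f₃=-592, f₄=-1544.
(h/2)·[f₀ + 2f₁ + 2f₂ + 2f₃ + f₄] = 0.5·(-3116) = -1558.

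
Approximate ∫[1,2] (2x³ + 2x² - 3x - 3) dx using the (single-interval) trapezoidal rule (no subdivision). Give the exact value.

T = (b−a)/2 · [f(1) + f(2)] = 0.5·[(-2) + 15] = 6.5.

6.5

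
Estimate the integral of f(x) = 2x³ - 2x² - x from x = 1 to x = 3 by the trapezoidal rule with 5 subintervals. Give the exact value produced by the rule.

19.2

h = (3 − 1)/5 = 0.4.
Nodes x₀,…,x₅ = 1, 1.4, 1.8, 2.2, 2.6, 3.
f(x) = 2x³ - 2x² - x: f₀=-1, f₁=0.168, f₂=3.384, f₃=9.416, f₄=19.032, f₅=33.
(h/2)·[f₀ + 2f₁ + 2f₂ + 2f₃ + 2f₄ + f₅] = 0.2·(96) = 19.2.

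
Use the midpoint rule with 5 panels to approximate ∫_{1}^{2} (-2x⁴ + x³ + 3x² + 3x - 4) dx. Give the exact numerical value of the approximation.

h = (2 − 1)/5 = 0.2.
Midpoints m₁,…,m₅ = 1.1, 1.3, 1.5, 1.7, 1.9.
f(m₁)=1.3328, f(m₂)=1.4548, f(m₃)=0.5, f(m₄)=-2.0212, f(m₅)=-6.6752.
h·[f(m₁) + f(m₂) + f(m₃) + f(m₄) + f(m₅)] = 0.2·(-5.4088) = -1.08176.

-1.08176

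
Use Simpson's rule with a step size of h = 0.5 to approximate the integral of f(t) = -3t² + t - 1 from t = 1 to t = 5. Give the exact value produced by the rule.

h = (5 − 1)/8 = 0.5.
Nodes t₀,…,t₈ = 1, 1.5, 2, 2.5, 3, 3.5, 4, 4.5, 5.
f(t) = -3t² + t - 1: f₀=-3, f₁=-6.25, f₂=-11, f₃=-17.25, f₄=-25, f₅=-34.25, f₆=-45, f₇=-57.25, f₈=-71.
(h/3)·[f₀ + 4f₁ + 2f₂ + 4f₃ + 2f₄ + 4f₅ + 2f₆ + 4f₇ + f₈] = 0.166667·(-696) = -116.

-116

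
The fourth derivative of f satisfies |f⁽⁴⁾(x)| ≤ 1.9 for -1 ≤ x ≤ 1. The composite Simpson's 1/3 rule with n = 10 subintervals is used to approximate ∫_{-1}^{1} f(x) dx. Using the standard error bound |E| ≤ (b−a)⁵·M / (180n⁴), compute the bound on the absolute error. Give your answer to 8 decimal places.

0.00003378

|E| ≤ (2)⁵·1.9 / (180·10⁴) = 60.8/1800000 = 0.00003378.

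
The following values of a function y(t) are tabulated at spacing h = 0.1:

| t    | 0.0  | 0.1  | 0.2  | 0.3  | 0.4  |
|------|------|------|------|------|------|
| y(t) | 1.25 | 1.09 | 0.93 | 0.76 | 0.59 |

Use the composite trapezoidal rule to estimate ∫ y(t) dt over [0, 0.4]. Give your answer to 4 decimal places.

h = 0.1, n = 4.
(h/2)·[y₀ + 2y₁ + 2y₂ + 2y₃ + y₄] = 0.05·(7.40) = 0.3700.

0.3700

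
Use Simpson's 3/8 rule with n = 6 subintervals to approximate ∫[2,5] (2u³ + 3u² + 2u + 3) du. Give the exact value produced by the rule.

h = (5 − 2)/6 = 0.5.
Nodes u₀,…,u₆ = 2, 2.5, 3, 3.5, 4, 4.5, 5.
f(u) = 2u³ + 3u² + 2u + 3: f₀=35, f₁=58, f₂=90, f₃=132.5, f₄=187, f₅=255, f₆=338.
(3h/8)·[f₀ + 3f₁ + 3f₂ + 2f₃ + 3f₄ + 3f₅ + f₆] = 0.1875·(2408) = 451.5.

451.5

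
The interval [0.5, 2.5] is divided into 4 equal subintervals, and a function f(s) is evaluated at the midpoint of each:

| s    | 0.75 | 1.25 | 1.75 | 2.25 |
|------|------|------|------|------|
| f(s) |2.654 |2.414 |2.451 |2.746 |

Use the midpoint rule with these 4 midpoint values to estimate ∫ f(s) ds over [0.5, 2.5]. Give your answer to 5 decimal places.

5.13250

h = 0.5, n = 4.
h·[y(m₁) + y(m₂) + y(m₃) + y(m₄)] = 0.5·(10.265) = 5.13250.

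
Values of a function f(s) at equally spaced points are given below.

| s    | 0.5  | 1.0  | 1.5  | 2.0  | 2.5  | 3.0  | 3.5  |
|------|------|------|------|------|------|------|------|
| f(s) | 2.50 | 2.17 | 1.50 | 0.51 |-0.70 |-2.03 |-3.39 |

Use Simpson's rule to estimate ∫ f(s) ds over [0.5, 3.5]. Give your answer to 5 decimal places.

h = 0.5, n = 6.
(h/3)·[y₀ + 4y₁ + 2y₂ + 4y₃ + 2y₄ + 4y₅ + y₆] = 0.166667·(3.31) = 0.55167.

0.55167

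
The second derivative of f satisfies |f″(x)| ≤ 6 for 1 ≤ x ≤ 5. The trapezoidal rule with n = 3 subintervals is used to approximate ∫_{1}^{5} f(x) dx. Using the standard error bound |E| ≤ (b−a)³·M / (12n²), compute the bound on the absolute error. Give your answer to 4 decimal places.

|E| ≤ (4)³·6 / (12·3²) = 384/108 = 3.5556.

3.5556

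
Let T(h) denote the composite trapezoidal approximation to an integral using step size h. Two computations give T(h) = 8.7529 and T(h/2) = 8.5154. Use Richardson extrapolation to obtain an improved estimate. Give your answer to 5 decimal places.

R = (4·T(h/2) − T(h)) / 3 = (4·8.5154 − 8.7529)/3 = (25.3087)/3 = 8.43623.

8.43623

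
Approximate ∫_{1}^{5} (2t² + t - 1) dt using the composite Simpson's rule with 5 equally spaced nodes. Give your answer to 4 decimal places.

90.6667

h = (5 − 1)/4 = 1.
Nodes t₀,…,t₄ = 1, 2, 3, 4, 5.
f(t) = 2t² + t - 1: f₀=2, f₁=9, f₂=20, f₃=35, f₄=54.
(h/3)·[f₀ + 4f₁ + 2f₂ + 4f₃ + f₄] = 0.333333·(272) = 90.6667.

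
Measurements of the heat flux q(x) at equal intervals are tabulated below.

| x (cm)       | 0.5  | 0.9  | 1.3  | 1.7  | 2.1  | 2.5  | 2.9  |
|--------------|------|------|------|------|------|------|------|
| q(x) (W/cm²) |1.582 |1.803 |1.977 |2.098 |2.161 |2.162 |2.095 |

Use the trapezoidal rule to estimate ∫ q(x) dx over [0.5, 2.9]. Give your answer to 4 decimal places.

h = 0.4, n = 6.
(h/2)·[y₀ + 2y₁ + 2y₂ + 2y₃ + 2y₄ + 2y₅ + y₆] = 0.2·(24.079) = 4.8158.

4.8158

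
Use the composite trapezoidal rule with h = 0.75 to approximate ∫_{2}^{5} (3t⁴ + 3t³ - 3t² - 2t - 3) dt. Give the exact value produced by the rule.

2239.283203125

h = (5 − 2)/4 = 0.75.
Nodes t₀,…,t₄ = 2, 2.75, 3.5, 4.25, 5.
f(t) = 3t⁴ + 3t³ - 3t² - 2t - 3: f₀=53, f₁=202.77734375, f₂=532.0625, f₃=1143.37109375, f₄=2162.
(h/2)·[f₀ + 2f₁ + 2f₂ + 2f₃ + f₄] = 0.375·(5971.421875) = 2239.283203125.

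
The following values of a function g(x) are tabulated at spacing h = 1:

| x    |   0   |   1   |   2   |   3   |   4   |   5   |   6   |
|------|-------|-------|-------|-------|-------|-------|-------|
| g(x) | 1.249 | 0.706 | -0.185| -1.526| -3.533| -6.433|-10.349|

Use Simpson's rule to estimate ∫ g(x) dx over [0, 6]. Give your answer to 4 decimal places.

-15.1827

h = 1, n = 6.
(h/3)·[y₀ + 4y₁ + 2y₂ + 4y₃ + 2y₄ + 4y₅ + y₆] = 0.333333·(-45.548) = -15.1827.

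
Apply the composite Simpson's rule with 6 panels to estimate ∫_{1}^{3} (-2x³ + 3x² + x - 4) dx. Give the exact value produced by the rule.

h = (3 − 1)/6 = 0.333333.
Nodes x₀,…,x₆ = 1, 1.333333, 1.666667, 2, 2.333333, 2.666667, 3.
f(x) = -2x³ + 3x² + x - 4: f₀=-2, f₁=-2.074074, f₂=-3.259259, f₃=-6, f₄=-10.740741, f₅=-17.925926, f₆=-28.
(h/3)·[f₀ + 4f₁ + 2f₂ + 4f₃ + 2f₄ + 4f₅ + f₆] = 0.111111·(-162) = -18.

-18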